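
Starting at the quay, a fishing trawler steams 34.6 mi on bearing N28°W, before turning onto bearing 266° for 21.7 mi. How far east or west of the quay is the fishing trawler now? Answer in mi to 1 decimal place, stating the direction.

Leg 1 (N28°W, 34.6 mi): east 34.6 sin 332° = -16.24, north 34.6 cos 332° = 30.55
Leg 2 (266°, 21.7 mi): east 21.7 sin 266° = -21.65, north 21.7 cos 266° = -1.51
Net east component: -37.89 mi.

37.9 mi west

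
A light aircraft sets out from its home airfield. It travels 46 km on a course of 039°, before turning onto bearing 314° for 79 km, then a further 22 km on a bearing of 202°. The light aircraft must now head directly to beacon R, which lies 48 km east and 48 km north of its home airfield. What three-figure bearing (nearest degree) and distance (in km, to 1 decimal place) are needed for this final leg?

Leg 1 (039°, 46 km): east 46 sin 39° = 28.95, north 46 cos 39° = 35.75
Leg 2 (314°, 79 km): east 79 sin 314° = -56.83, north 79 cos 314° = 54.88
Leg 3 (202°, 22 km): east 22 sin 202° = -8.24, north 22 cos 202° = -20.40
Current position: (-36.12, 70.23). Target: (48, 48). Remaining: Δeast = 84.12, Δnorth = -22.23.
Bearing = atan2(84.12, -22.23) mod 360° = 104.80°; distance = √((84.12)² + (-22.23)²) = 87.008 km.

105°, 87.0 km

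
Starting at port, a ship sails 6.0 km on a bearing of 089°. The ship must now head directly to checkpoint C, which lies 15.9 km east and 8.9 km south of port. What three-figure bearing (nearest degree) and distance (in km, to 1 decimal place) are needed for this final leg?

Leg 1 (089°, 6.0 km): east 6.0 sin 89° = 6.00, north 6.0 cos 89° = 0.10
Current position: (6.00, 0.10). Target: (15.9, -8.9). Remaining: Δeast = 9.90, Δnorth = -9.00.
Bearing = atan2(9.90, -9.00) mod 360° = 132.29°; distance = √((9.90)² + (-9.00)²) = 13.383 km.

132°, 13.4 km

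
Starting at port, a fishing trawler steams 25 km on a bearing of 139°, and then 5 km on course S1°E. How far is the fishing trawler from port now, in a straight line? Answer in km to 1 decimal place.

29.0 km

Leg 1 (139°, 25 km): east 25 sin 139° = 16.40, north 25 cos 139° = -18.87
Leg 2 (S1°E, 5 km): east 5 sin 179° = 0.09, north 5 cos 179° = -5.00
Net: 16.49 east, -23.87 north. Distance = √((16.49)² + (-23.87)²) = 29.009 km.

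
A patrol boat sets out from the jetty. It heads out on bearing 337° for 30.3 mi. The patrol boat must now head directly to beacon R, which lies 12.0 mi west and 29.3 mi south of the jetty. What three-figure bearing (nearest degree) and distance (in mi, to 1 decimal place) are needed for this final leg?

180°, 57.2 mi

Leg 1 (337°, 30.3 mi): east 30.3 sin 337° = -11.84, north 30.3 cos 337° = 27.89
Current position: (-11.84, 27.89). Target: (-12.0, -29.3). Remaining: Δeast = -0.16, Δnorth = -57.19.
Bearing = atan2(-0.16, -57.19) mod 360° = 180.16°; distance = √((-0.16)² + (-57.19)²) = 57.192 mi.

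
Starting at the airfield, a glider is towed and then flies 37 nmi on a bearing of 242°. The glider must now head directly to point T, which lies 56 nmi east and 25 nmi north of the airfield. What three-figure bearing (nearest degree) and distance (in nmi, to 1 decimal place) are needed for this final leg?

Leg 1 (242°, 37 nmi): east 37 sin 242° = -32.67, north 37 cos 242° = -17.37
Current position: (-32.67, -17.37). Target: (56, 25). Remaining: Δeast = 88.67, Δnorth = 42.37.
Bearing = atan2(88.67, 42.37) mod 360° = 64.46°; distance = √((88.67)² + (42.37)²) = 98.272 nmi.

064°, 98.3 nmi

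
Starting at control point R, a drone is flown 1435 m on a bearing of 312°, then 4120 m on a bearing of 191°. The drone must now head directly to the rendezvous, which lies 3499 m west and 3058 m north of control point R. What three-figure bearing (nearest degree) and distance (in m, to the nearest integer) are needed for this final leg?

345°, 6359 m

Leg 1 (312°, 1435 m): east 1435 sin 312° = -1066.41, north 1435 cos 312° = 960.20
Leg 2 (191°, 4120 m): east 4120 sin 191° = -786.13, north 4120 cos 191° = -4044.30
Current position: (-1852.55, -3084.10). Target: (-3499, 3058). Remaining: Δeast = -1646.45, Δnorth = 6142.10.
Bearing = atan2(-1646.45, 6142.10) mod 360° = 344.99°; distance = √((-1646.45)² + (6142.10)²) = 6358.948 m.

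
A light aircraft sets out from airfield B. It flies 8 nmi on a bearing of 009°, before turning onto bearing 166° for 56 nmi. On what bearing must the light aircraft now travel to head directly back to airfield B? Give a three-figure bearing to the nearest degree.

Leg 1 (009°, 8 nmi): east 8 sin 9° = 1.25, north 8 cos 9° = 7.90
Leg 2 (166°, 56 nmi): east 56 sin 166° = 13.55, north 56 cos 166° = -54.34
Net displacement: 14.80 east, -46.44 north. Direction back to start is (-14.80, 46.44): bearing = atan2(-14.80, 46.44) mod 360° = 342.32° ≈ 342°.

342°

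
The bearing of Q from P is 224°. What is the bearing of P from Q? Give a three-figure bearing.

Back-bearing = 224° − 180° = 044°.

044°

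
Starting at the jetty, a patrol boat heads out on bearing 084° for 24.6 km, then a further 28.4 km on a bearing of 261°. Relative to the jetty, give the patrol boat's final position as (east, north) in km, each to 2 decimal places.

Leg 1 (084°, 24.6 km): east 24.6 sin 84° = 24.47, north 24.6 cos 84° = 2.57
Leg 2 (261°, 28.4 km): east 28.4 sin 261° = -28.05, north 28.4 cos 261° = -4.44
Summing: -3.59 km east, -1.87 km north → (-3.59, -1.87).

(-3.59, -1.87)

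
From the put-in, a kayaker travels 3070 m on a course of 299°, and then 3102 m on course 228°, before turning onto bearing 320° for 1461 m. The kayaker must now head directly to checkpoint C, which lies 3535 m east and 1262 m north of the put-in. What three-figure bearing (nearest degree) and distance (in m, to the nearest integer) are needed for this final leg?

086°, 9493 m

Leg 1 (299°, 3070 m): east 3070 sin 299° = -2685.08, north 3070 cos 299° = 1488.37
Leg 2 (228°, 3102 m): east 3102 sin 228° = -2305.24, north 3102 cos 228° = -2075.64
Leg 3 (320°, 1461 m): east 1461 sin 320° = -939.11, north 1461 cos 320° = 1119.19
Current position: (-5929.43, 531.91). Target: (3535, 1262). Remaining: Δeast = 9464.43, Δnorth = 730.09.
Bearing = atan2(9464.43, 730.09) mod 360° = 85.59°; distance = √((9464.43)² + (730.09)²) = 9492.548 m.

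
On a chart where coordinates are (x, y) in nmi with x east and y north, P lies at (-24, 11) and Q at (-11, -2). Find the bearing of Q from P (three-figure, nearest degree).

Δeast = -11 − -24 = 13.00; Δnorth = -2 − 11 = -13.00.
Bearing = atan2(Δeast, Δnorth) mod 360° = 135.00° ≈ 135°.

135°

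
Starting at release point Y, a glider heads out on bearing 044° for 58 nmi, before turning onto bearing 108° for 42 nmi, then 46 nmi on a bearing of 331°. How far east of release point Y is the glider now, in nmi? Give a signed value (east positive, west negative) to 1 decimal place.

57.9 nmi

Leg 1 (044°, 58 nmi): east 58 sin 44° = 40.29, north 58 cos 44° = 41.72
Leg 2 (108°, 42 nmi): east 42 sin 108° = 39.94, north 42 cos 108° = -12.98
Leg 3 (331°, 46 nmi): east 46 sin 331° = -22.30, north 46 cos 331° = 40.23
Net east component: 57.93 nmi.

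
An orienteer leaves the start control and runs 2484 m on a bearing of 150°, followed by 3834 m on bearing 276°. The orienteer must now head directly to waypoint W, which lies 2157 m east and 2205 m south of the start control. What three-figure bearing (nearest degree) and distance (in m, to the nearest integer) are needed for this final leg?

095°, 4750 m

Leg 1 (150°, 2484 m): east 2484 sin 150° = 1242.00, north 2484 cos 150° = -2151.21
Leg 2 (276°, 3834 m): east 3834 sin 276° = -3813.00, north 3834 cos 276° = 400.76
Current position: (-2571.00, -1750.44). Target: (2157, -2205). Remaining: Δeast = 4728.00, Δnorth = -454.56.
Bearing = atan2(4728.00, -454.56) mod 360° = 95.49°; distance = √((4728.00)² + (-454.56)²) = 4749.797 m.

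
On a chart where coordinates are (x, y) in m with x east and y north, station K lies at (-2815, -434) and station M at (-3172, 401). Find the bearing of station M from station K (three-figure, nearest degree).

Δeast = -3172 − -2815 = -357.00; Δnorth = 401 − -434 = 835.00.
Bearing = atan2(Δeast, Δnorth) mod 360° = 336.85° ≈ 337°.

337°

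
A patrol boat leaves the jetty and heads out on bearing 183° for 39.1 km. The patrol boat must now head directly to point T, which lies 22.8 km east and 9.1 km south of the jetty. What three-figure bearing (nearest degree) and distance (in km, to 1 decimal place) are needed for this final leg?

040°, 38.9 km

Leg 1 (183°, 39.1 km): east 39.1 sin 183° = -2.05, north 39.1 cos 183° = -39.05
Current position: (-2.05, -39.05). Target: (22.8, -9.1). Remaining: Δeast = 24.85, Δnorth = 29.95.
Bearing = atan2(24.85, 29.95) mod 360° = 39.68°; distance = √((24.85)² + (29.95)²) = 38.912 km.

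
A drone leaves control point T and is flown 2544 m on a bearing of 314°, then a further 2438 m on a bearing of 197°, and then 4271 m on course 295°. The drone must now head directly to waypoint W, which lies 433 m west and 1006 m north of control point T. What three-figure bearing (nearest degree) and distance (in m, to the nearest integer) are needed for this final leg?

Leg 1 (314°, 2544 m): east 2544 sin 314° = -1830.00, north 2544 cos 314° = 1767.21
Leg 2 (197°, 2438 m): east 2438 sin 197° = -712.80, north 2438 cos 197° = -2331.47
Leg 3 (295°, 4271 m): east 4271 sin 295° = -3870.84, north 4271 cos 295° = 1805.00
Current position: (-6413.64, 1240.74). Target: (-433, 1006). Remaining: Δeast = 5980.64, Δnorth = -234.74.
Bearing = atan2(5980.64, -234.74) mod 360° = 92.25°; distance = √((5980.64)² + (-234.74)²) = 5985.248 m.

092°, 5985 m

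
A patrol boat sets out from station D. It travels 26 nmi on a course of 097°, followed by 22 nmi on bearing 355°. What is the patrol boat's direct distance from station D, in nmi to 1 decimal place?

Leg 1 (097°, 26 nmi): east 26 sin 97° = 25.81, north 26 cos 97° = -3.17
Leg 2 (355°, 22 nmi): east 22 sin 355° = -1.92, north 22 cos 355° = 21.92
Net: 23.89 east, 18.75 north. Distance = √((23.89)² + (18.75)²) = 30.367 nmi.

30.4 nmi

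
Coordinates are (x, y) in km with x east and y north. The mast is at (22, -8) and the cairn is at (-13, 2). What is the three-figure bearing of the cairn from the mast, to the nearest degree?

Δeast = -13 − 22 = -35.00; Δnorth = 2 − -8 = 10.00.
Bearing = atan2(Δeast, Δnorth) mod 360° = 285.95° ≈ 286°.

286°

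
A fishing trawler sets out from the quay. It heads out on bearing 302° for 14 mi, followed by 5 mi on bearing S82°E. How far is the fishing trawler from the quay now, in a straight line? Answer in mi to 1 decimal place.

Leg 1 (302°, 14 mi): east 14 sin 302° = -11.87, north 14 cos 302° = 7.42
Leg 2 (S82°E, 5 mi): east 5 sin 98° = 4.95, north 5 cos 98° = -0.70
Net: -6.92 east, 6.72 north. Distance = √((-6.92)² + (6.72)²) = 9.649 mi.

9.6 mi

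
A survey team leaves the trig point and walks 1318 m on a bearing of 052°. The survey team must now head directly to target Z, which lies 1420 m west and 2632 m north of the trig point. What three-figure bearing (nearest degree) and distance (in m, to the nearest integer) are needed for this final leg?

307°, 3059 m

Leg 1 (052°, 1318 m): east 1318 sin 52° = 1038.60, north 1318 cos 52° = 811.44
Current position: (1038.60, 811.44). Target: (-1420, 2632). Remaining: Δeast = -2458.60, Δnorth = 1820.56.
Bearing = atan2(-2458.60, 1820.56) mod 360° = 306.52°; distance = √((-2458.60)² + (1820.56)²) = 3059.271 m.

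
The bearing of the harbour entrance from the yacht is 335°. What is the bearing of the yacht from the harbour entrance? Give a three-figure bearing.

Back-bearing = 335° − 180° = 155°.

155°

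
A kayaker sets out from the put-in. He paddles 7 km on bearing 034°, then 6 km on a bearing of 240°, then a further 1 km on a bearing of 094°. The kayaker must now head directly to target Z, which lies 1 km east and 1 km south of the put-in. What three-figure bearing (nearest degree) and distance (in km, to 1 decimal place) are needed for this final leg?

Leg 1 (034°, 7 km): east 7 sin 34° = 3.91, north 7 cos 34° = 5.80
Leg 2 (240°, 6 km): east 6 sin 240° = -5.20, north 6 cos 240° = -3.00
Leg 3 (094°, 1 km): east 1 sin 94° = 1.00, north 1 cos 94° = -0.07
Current position: (-0.28, 2.73). Target: (1, -1). Remaining: Δeast = 1.28, Δnorth = -3.73.
Bearing = atan2(1.28, -3.73) mod 360° = 161.02°; distance = √((1.28)² + (-3.73)²) = 3.948 km.

161°, 3.9 km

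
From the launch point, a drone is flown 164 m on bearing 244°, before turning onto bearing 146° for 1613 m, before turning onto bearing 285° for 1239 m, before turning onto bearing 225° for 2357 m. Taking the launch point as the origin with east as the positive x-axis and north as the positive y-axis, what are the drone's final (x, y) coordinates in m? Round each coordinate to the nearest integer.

Leg 1 (244°, 164 m): east 164 sin 244° = -147.40, north 164 cos 244° = -71.89
Leg 2 (146°, 1613 m): east 1613 sin 146° = 901.98, north 1613 cos 146° = -1337.24
Leg 3 (285°, 1239 m): east 1239 sin 285° = -1196.78, north 1239 cos 285° = 320.68
Leg 4 (225°, 2357 m): east 2357 sin 225° = -1666.65, north 2357 cos 225° = -1666.65
Summing: -2108.86 m east, -2755.10 m north → (-2109, -2755).

(-2109, -2755)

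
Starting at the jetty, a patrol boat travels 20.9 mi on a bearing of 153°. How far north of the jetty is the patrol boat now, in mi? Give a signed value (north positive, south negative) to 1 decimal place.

Leg 1 (153°, 20.9 mi): east 20.9 sin 153° = 9.49, north 20.9 cos 153° = -18.62
Net north component: -18.62 mi.

-18.6 mi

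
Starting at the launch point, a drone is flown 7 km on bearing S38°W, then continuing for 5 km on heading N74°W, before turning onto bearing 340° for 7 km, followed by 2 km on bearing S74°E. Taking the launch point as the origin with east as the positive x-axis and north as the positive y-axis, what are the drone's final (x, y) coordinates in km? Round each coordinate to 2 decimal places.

Leg 1 (S38°W, 7 km): east 7 sin 218° = -4.31, north 7 cos 218° = -5.52
Leg 2 (N74°W, 5 km): east 5 sin 286° = -4.81, north 5 cos 286° = 1.38
Leg 3 (340°, 7 km): east 7 sin 340° = -2.39, north 7 cos 340° = 6.58
Leg 4 (S74°E, 2 km): east 2 sin 106° = 1.92, north 2 cos 106° = -0.55
Summing: -9.59 km east, 1.89 km north → (-9.59, 1.89).

(-9.59, 1.89)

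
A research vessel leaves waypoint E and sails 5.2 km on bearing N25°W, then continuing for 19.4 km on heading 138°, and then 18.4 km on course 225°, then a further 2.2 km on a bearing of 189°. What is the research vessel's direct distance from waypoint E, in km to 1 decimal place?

Leg 1 (N25°W, 5.2 km): east 5.2 sin 335° = -2.20, north 5.2 cos 335° = 4.71
Leg 2 (138°, 19.4 km): east 19.4 sin 138° = 12.98, north 19.4 cos 138° = -14.42
Leg 3 (225°, 18.4 km): east 18.4 sin 225° = -13.01, north 18.4 cos 225° = -13.01
Leg 4 (189°, 2.2 km): east 2.2 sin 189° = -0.34, north 2.2 cos 189° = -2.17
Net: -2.57 east, -24.89 north. Distance = √((-2.57)² + (-24.89)²) = 25.020 km.

25.0 km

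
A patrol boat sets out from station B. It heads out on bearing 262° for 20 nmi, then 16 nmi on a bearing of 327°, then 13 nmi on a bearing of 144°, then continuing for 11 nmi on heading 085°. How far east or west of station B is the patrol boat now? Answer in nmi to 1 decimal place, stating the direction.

Leg 1 (262°, 20 nmi): east 20 sin 262° = -19.81, north 20 cos 262° = -2.78
Leg 2 (327°, 16 nmi): east 16 sin 327° = -8.71, north 16 cos 327° = 13.42
Leg 3 (144°, 13 nmi): east 13 sin 144° = 7.64, north 13 cos 144° = -10.52
Leg 4 (085°, 11 nmi): east 11 sin 85° = 10.96, north 11 cos 85° = 0.96
Net east component: -9.92 nmi.

9.9 nmi west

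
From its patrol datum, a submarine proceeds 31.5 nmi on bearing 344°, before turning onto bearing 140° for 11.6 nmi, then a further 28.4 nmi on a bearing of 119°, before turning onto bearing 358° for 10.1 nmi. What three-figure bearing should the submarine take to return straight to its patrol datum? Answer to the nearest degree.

Leg 1 (344°, 31.5 nmi): east 31.5 sin 344° = -8.68, north 31.5 cos 344° = 30.28
Leg 2 (140°, 11.6 nmi): east 11.6 sin 140° = 7.46, north 11.6 cos 140° = -8.89
Leg 3 (119°, 28.4 nmi): east 28.4 sin 119° = 24.84, north 28.4 cos 119° = -13.77
Leg 4 (358°, 10.1 nmi): east 10.1 sin 358° = -0.35, north 10.1 cos 358° = 10.09
Net displacement: 23.26 east, 17.72 north. Direction back to start is (-23.26, -17.72): bearing = atan2(-23.26, -17.72) mod 360° = 232.70° ≈ 233°.

233°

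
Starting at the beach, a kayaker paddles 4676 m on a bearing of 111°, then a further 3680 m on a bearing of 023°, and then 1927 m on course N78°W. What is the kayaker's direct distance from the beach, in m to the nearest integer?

4452 m

Leg 1 (111°, 4676 m): east 4676 sin 111° = 4365.42, north 4676 cos 111° = -1675.73
Leg 2 (023°, 3680 m): east 3680 sin 23° = 1437.89, north 3680 cos 23° = 3387.46
Leg 3 (N78°W, 1927 m): east 1927 sin 282° = -1884.89, north 1927 cos 282° = 400.65
Net: 3918.42 east, 2112.38 north. Distance = √((3918.42)² + (2112.38)²) = 4451.535 m.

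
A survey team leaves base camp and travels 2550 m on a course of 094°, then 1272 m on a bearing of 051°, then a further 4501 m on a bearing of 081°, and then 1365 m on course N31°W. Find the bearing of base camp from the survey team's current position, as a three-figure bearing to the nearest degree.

251°

Leg 1 (094°, 2550 m): east 2550 sin 94° = 2543.79, north 2550 cos 94° = -177.88
Leg 2 (051°, 1272 m): east 1272 sin 51° = 988.53, north 1272 cos 51° = 800.50
Leg 3 (081°, 4501 m): east 4501 sin 81° = 4445.59, north 4501 cos 81° = 704.11
Leg 4 (N31°W, 1365 m): east 1365 sin 329° = -703.03, north 1365 cos 329° = 1170.03
Net displacement: 7274.88 east, 2496.76 north. Direction back to start is (-7274.88, -2496.76): bearing = atan2(-7274.88, -2496.76) mod 360° = 251.06° ≈ 251°.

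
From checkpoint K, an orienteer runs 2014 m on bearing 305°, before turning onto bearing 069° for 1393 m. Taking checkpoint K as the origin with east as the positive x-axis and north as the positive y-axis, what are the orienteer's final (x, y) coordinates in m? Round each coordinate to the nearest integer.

Leg 1 (305°, 2014 m): east 2014 sin 305° = -1649.77, north 2014 cos 305° = 1155.18
Leg 2 (069°, 1393 m): east 1393 sin 69° = 1300.48, north 1393 cos 69° = 499.21
Summing: -349.29 m east, 1654.39 m north → (-349, 1654).

(-349, 1654)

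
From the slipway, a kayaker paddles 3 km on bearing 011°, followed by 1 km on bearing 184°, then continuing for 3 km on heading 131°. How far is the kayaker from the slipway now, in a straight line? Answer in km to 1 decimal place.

2.8 km

Leg 1 (011°, 3 km): east 3 sin 11° = 0.57, north 3 cos 11° = 2.94
Leg 2 (184°, 1 km): east 1 sin 184° = -0.07, north 1 cos 184° = -1.00
Leg 3 (131°, 3 km): east 3 sin 131° = 2.26, north 3 cos 131° = -1.97
Net: 2.77 east, -0.02 north. Distance = √((2.77)² + (-0.02)²) = 2.767 km.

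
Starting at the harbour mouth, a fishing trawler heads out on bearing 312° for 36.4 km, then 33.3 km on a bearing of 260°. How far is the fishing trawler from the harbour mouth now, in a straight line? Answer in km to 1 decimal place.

Leg 1 (312°, 36.4 km): east 36.4 sin 312° = -27.05, north 36.4 cos 312° = 24.36
Leg 2 (260°, 33.3 km): east 33.3 sin 260° = -32.79, north 33.3 cos 260° = -5.78
Net: -59.84 east, 18.57 north. Distance = √((-59.84)² + (18.57)²) = 62.661 km.

62.7 km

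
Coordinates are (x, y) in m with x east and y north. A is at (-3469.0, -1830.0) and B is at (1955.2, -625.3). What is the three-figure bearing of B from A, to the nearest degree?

077°

Δeast = 1955.2 − -3469.0 = 5424.20; Δnorth = -625.3 − -1830.0 = 1204.70.
Bearing = atan2(Δeast, Δnorth) mod 360° = 77.48° ≈ 077°.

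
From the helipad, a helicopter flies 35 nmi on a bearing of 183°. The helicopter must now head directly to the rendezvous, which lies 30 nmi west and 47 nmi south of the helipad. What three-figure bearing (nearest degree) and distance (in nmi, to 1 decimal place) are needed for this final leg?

247°, 30.6 nmi

Leg 1 (183°, 35 nmi): east 35 sin 183° = -1.83, north 35 cos 183° = -34.95
Current position: (-1.83, -34.95). Target: (-30, -47). Remaining: Δeast = -28.17, Δnorth = -12.05.
Bearing = atan2(-28.17, -12.05) mod 360° = 246.84°; distance = √((-28.17)² + (-12.05)²) = 30.637 nmi.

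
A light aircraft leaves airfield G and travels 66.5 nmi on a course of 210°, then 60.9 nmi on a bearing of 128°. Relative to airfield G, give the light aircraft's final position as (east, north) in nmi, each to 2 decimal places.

(14.74, -95.08)

Leg 1 (210°, 66.5 nmi): east 66.5 sin 210° = -33.25, north 66.5 cos 210° = -57.59
Leg 2 (128°, 60.9 nmi): east 60.9 sin 128° = 47.99, north 60.9 cos 128° = -37.49
Summing: 14.74 nmi east, -95.08 nmi north → (14.74, -95.08).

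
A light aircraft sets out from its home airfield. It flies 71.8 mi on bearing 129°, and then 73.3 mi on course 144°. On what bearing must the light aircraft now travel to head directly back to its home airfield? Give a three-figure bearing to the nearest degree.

Leg 1 (129°, 71.8 mi): east 71.8 sin 129° = 55.80, north 71.8 cos 129° = -45.19
Leg 2 (144°, 73.3 mi): east 73.3 sin 144° = 43.08, north 73.3 cos 144° = -59.30
Net displacement: 98.88 east, -104.49 north. Direction back to start is (-98.88, 104.49): bearing = atan2(-98.88, 104.49) mod 360° = 316.58° ≈ 317°.

317°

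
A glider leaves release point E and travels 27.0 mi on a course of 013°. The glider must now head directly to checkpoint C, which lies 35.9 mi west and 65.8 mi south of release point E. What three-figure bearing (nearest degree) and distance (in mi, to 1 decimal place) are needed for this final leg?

204°, 101.2 mi

Leg 1 (013°, 27.0 mi): east 27.0 sin 13° = 6.07, north 27.0 cos 13° = 26.31
Current position: (6.07, 26.31). Target: (-35.9, -65.8). Remaining: Δeast = -41.97, Δnorth = -92.11.
Bearing = atan2(-41.97, -92.11) mod 360° = 204.50°; distance = √((-41.97)² + (-92.11)²) = 101.221 mi.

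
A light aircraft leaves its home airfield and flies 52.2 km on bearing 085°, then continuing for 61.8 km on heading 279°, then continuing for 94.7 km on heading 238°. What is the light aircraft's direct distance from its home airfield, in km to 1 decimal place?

96.3 km

Leg 1 (085°, 52.2 km): east 52.2 sin 85° = 52.00, north 52.2 cos 85° = 4.55
Leg 2 (279°, 61.8 km): east 61.8 sin 279° = -61.04, north 61.8 cos 279° = 9.67
Leg 3 (238°, 94.7 km): east 94.7 sin 238° = -80.31, north 94.7 cos 238° = -50.18
Net: -89.35 east, -35.97 north. Distance = √((-89.35)² + (-35.97)²) = 96.315 km.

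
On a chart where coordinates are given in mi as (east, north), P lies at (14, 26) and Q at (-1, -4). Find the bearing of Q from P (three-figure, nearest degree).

207°

Δeast = -1 − 14 = -15.00; Δnorth = -4 − 26 = -30.00.
Bearing = atan2(Δeast, Δnorth) mod 360° = 206.57° ≈ 207°.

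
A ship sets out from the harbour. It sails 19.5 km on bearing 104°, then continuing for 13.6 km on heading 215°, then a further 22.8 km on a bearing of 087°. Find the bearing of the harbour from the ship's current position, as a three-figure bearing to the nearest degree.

Leg 1 (104°, 19.5 km): east 19.5 sin 104° = 18.92, north 19.5 cos 104° = -4.72
Leg 2 (215°, 13.6 km): east 13.6 sin 215° = -7.80, north 13.6 cos 215° = -11.14
Leg 3 (087°, 22.8 km): east 22.8 sin 87° = 22.77, north 22.8 cos 87° = 1.19
Net displacement: 33.89 east, -14.66 north. Direction back to start is (-33.89, 14.66): bearing = atan2(-33.89, 14.66) mod 360° = 293.40° ≈ 293°.

293°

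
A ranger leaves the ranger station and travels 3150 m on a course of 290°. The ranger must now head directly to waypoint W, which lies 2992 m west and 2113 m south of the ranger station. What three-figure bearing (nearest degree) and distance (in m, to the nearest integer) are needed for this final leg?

Leg 1 (290°, 3150 m): east 3150 sin 290° = -2960.03, north 3150 cos 290° = 1077.36
Current position: (-2960.03, 1077.36). Target: (-2992, -2113). Remaining: Δeast = -31.97, Δnorth = -3190.36.
Bearing = atan2(-31.97, -3190.36) mod 360° = 180.57°; distance = √((-31.97)² + (-3190.36)²) = 3190.524 m.

181°, 3191 m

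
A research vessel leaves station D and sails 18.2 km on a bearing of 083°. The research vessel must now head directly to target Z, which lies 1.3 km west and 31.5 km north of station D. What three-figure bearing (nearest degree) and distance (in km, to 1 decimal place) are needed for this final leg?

327°, 35.1 km

Leg 1 (083°, 18.2 km): east 18.2 sin 83° = 18.06, north 18.2 cos 83° = 2.22
Current position: (18.06, 2.22). Target: (-1.3, 31.5). Remaining: Δeast = -19.36, Δnorth = 29.28.
Bearing = atan2(-19.36, 29.28) mod 360° = 326.52°; distance = √((-19.36)² + (29.28)²) = 35.106 km.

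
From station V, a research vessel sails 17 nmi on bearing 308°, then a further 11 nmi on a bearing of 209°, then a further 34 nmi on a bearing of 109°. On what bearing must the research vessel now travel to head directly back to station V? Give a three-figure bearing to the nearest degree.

307°

Leg 1 (308°, 17 nmi): east 17 sin 308° = -13.40, north 17 cos 308° = 10.47
Leg 2 (209°, 11 nmi): east 11 sin 209° = -5.33, north 11 cos 209° = -9.62
Leg 3 (109°, 34 nmi): east 34 sin 109° = 32.15, north 34 cos 109° = -11.07
Net displacement: 13.42 east, -10.22 north. Direction back to start is (-13.42, 10.22): bearing = atan2(-13.42, 10.22) mod 360° = 307.30° ≈ 307°.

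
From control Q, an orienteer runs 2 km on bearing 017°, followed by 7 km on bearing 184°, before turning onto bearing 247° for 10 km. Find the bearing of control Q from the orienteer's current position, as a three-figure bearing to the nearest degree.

Leg 1 (017°, 2 km): east 2 sin 17° = 0.58, north 2 cos 17° = 1.91
Leg 2 (184°, 7 km): east 7 sin 184° = -0.49, north 7 cos 184° = -6.98
Leg 3 (247°, 10 km): east 10 sin 247° = -9.21, north 10 cos 247° = -3.91
Net displacement: -9.11 east, -8.98 north. Direction back to start is (9.11, 8.98): bearing = atan2(9.11, 8.98) mod 360° = 45.41° ≈ 045°.

045°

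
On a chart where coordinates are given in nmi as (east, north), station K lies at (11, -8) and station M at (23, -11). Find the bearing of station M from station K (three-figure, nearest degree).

104°

Δeast = 23 − 11 = 12.00; Δnorth = -11 − -8 = -3.00.
Bearing = atan2(Δeast, Δnorth) mod 360° = 104.04° ≈ 104°.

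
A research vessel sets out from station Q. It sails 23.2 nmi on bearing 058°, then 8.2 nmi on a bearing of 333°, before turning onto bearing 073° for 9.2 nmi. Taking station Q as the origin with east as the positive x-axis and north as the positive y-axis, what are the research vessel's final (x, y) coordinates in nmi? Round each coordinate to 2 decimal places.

(24.75, 22.29)

Leg 1 (058°, 23.2 nmi): east 23.2 sin 58° = 19.67, north 23.2 cos 58° = 12.29
Leg 2 (333°, 8.2 nmi): east 8.2 sin 333° = -3.72, north 8.2 cos 333° = 7.31
Leg 3 (073°, 9.2 nmi): east 9.2 sin 73° = 8.80, north 9.2 cos 73° = 2.69
Summing: 24.75 nmi east, 22.29 nmi north → (24.75, 22.29).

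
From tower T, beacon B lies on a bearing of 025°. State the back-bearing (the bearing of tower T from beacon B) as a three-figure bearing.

Back-bearing = 025° + 180° = 205°.

205°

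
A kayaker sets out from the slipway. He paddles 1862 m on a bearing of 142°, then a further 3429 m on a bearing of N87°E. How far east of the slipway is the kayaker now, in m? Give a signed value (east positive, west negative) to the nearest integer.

Leg 1 (142°, 1862 m): east 1862 sin 142° = 1146.36, north 1862 cos 142° = -1467.28
Leg 2 (N87°E, 3429 m): east 3429 sin 87° = 3424.30, north 3429 cos 87° = 179.46
Net east component: 4570.66 m.

4571 m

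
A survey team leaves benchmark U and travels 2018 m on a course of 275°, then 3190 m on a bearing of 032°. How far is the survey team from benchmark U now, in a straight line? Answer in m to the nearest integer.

Leg 1 (275°, 2018 m): east 2018 sin 275° = -2010.32, north 2018 cos 275° = 175.88
Leg 2 (032°, 3190 m): east 3190 sin 32° = 1690.44, north 3190 cos 32° = 2705.27
Net: -319.88 east, 2881.15 north. Distance = √((-319.88)² + (2881.15)²) = 2898.856 m.

2899 m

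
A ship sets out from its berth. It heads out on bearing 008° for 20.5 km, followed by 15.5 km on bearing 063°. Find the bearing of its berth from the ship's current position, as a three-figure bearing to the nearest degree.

Leg 1 (008°, 20.5 km): east 20.5 sin 8° = 2.85, north 20.5 cos 8° = 20.30
Leg 2 (063°, 15.5 km): east 15.5 sin 63° = 13.81, north 15.5 cos 63° = 7.04
Net displacement: 16.66 east, 27.34 north. Direction back to start is (-16.66, -27.34): bearing = atan2(-16.66, -27.34) mod 360° = 211.36° ≈ 211°.

211°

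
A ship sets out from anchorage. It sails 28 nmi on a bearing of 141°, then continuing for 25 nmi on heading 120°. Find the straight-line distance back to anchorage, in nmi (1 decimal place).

52.1 nmi

Leg 1 (141°, 28 nmi): east 28 sin 141° = 17.62, north 28 cos 141° = -21.76
Leg 2 (120°, 25 nmi): east 25 sin 120° = 21.65, north 25 cos 120° = -12.50
Net: 39.27 east, -34.26 north. Distance = √((39.27)² + (-34.26)²) = 52.115 nmi.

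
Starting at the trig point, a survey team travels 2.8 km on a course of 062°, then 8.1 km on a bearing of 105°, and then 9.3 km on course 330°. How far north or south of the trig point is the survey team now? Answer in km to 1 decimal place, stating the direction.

7.3 km north

Leg 1 (062°, 2.8 km): east 2.8 sin 62° = 2.47, north 2.8 cos 62° = 1.31
Leg 2 (105°, 8.1 km): east 8.1 sin 105° = 7.82, north 8.1 cos 105° = -2.10
Leg 3 (330°, 9.3 km): east 9.3 sin 330° = -4.65, north 9.3 cos 330° = 8.05
Net north component: 7.27 km.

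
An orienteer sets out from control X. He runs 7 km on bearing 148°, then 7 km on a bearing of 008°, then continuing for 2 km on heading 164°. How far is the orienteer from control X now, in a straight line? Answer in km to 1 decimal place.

5.3 km

Leg 1 (148°, 7 km): east 7 sin 148° = 3.71, north 7 cos 148° = -5.94
Leg 2 (008°, 7 km): east 7 sin 8° = 0.97, north 7 cos 8° = 6.93
Leg 3 (164°, 2 km): east 2 sin 164° = 0.55, north 2 cos 164° = -1.92
Net: 5.23 east, -0.93 north. Distance = √((5.23)² + (-0.93)²) = 5.316 km.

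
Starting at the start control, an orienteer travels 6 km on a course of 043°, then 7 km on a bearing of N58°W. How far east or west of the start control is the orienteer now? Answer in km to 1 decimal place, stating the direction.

1.8 km west

Leg 1 (043°, 6 km): east 6 sin 43° = 4.09, north 6 cos 43° = 4.39
Leg 2 (N58°W, 7 km): east 7 sin 302° = -5.94, north 7 cos 302° = 3.71
Net east component: -1.84 km.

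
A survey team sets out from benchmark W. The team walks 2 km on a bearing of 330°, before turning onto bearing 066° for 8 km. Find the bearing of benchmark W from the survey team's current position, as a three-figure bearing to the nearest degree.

Leg 1 (330°, 2 km): east 2 sin 330° = -1.00, north 2 cos 330° = 1.73
Leg 2 (066°, 8 km): east 8 sin 66° = 7.31, north 8 cos 66° = 3.25
Net displacement: 6.31 east, 4.99 north. Direction back to start is (-6.31, -4.99): bearing = atan2(-6.31, -4.99) mod 360° = 231.68° ≈ 232°.

232°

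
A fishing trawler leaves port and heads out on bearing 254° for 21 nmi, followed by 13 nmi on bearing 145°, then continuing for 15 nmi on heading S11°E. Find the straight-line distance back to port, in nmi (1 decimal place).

Leg 1 (254°, 21 nmi): east 21 sin 254° = -20.19, north 21 cos 254° = -5.79
Leg 2 (145°, 13 nmi): east 13 sin 145° = 7.46, north 13 cos 145° = -10.65
Leg 3 (S11°E, 15 nmi): east 15 sin 169° = 2.86, north 15 cos 169° = -14.72
Net: -9.87 east, -31.16 north. Distance = √((-9.87)² + (-31.16)²) = 32.687 nmi.

32.7 nmi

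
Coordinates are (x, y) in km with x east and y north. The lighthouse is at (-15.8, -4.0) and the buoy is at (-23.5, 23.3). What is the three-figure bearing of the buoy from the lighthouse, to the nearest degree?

344°

Δeast = -23.5 − -15.8 = -7.70; Δnorth = 23.3 − -4.0 = 27.30.
Bearing = atan2(Δeast, Δnorth) mod 360° = 344.25° ≈ 344°.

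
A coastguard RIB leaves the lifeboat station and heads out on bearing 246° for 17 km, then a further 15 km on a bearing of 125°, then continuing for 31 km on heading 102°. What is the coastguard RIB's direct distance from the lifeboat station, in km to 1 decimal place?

34.9 km

Leg 1 (246°, 17 km): east 17 sin 246° = -15.53, north 17 cos 246° = -6.91
Leg 2 (125°, 15 km): east 15 sin 125° = 12.29, north 15 cos 125° = -8.60
Leg 3 (102°, 31 km): east 31 sin 102° = 30.32, north 31 cos 102° = -6.45
Net: 27.08 east, -21.96 north. Distance = √((27.08)² + (-21.96)²) = 34.867 km.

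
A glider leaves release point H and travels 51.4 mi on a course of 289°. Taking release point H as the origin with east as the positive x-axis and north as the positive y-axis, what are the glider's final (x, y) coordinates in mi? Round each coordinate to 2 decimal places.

Leg 1 (289°, 51.4 mi): east 51.4 sin 289° = -48.60, north 51.4 cos 289° = 16.73
Summing: -48.60 mi east, 16.73 mi north → (-48.60, 16.73).

(-48.60, 16.73)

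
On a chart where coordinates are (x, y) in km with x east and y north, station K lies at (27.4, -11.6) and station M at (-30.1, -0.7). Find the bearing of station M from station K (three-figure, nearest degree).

Δeast = -30.1 − 27.4 = -57.50; Δnorth = -0.7 − -11.6 = 10.90.
Bearing = atan2(Δeast, Δnorth) mod 360° = 280.73° ≈ 281°.

281°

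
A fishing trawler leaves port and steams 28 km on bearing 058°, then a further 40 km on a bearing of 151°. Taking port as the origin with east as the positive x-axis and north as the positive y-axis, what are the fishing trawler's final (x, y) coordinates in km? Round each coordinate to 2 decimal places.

Leg 1 (058°, 28 km): east 28 sin 58° = 23.75, north 28 cos 58° = 14.84
Leg 2 (151°, 40 km): east 40 sin 151° = 19.39, north 40 cos 151° = -34.98
Summing: 43.14 km east, -20.15 km north → (43.14, -20.15).

(43.14, -20.15)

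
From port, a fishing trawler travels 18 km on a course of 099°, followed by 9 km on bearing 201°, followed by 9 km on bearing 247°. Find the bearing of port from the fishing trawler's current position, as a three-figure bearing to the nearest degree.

Leg 1 (099°, 18 km): east 18 sin 99° = 17.78, north 18 cos 99° = -2.82
Leg 2 (201°, 9 km): east 9 sin 201° = -3.23, north 9 cos 201° = -8.40
Leg 3 (247°, 9 km): east 9 sin 247° = -8.28, north 9 cos 247° = -3.52
Net displacement: 6.27 east, -14.73 north. Direction back to start is (-6.27, 14.73): bearing = atan2(-6.27, 14.73) mod 360° = 336.95° ≈ 337°.

337°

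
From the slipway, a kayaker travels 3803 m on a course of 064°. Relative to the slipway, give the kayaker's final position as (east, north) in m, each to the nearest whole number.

(3418, 1667)

Leg 1 (064°, 3803 m): east 3803 sin 64° = 3418.11, north 3803 cos 64° = 1667.13
Summing: 3418.11 m east, 1667.13 m north → (3418, 1667).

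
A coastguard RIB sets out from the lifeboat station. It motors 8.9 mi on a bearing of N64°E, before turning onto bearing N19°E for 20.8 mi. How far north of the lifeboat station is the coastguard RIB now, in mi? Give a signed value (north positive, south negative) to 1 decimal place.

Leg 1 (N64°E, 8.9 mi): east 8.9 sin 64° = 8.00, north 8.9 cos 64° = 3.90
Leg 2 (N19°E, 20.8 mi): east 20.8 sin 19° = 6.77, north 20.8 cos 19° = 19.67
Net north component: 23.57 mi.

23.6 mi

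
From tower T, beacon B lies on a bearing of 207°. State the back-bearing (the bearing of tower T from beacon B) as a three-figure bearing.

027°

Back-bearing = 207° − 180° = 027°.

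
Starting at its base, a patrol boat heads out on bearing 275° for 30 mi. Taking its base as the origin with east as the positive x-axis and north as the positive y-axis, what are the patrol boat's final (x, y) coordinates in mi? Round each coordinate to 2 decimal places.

(-29.89, 2.61)

Leg 1 (275°, 30 mi): east 30 sin 275° = -29.89, north 30 cos 275° = 2.61
Summing: -29.89 mi east, 2.61 mi north → (-29.89, 2.61).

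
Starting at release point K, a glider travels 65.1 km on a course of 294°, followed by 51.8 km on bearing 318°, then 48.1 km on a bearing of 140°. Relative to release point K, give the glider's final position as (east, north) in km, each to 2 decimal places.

(-63.21, 28.13)

Leg 1 (294°, 65.1 km): east 65.1 sin 294° = -59.47, north 65.1 cos 294° = 26.48
Leg 2 (318°, 51.8 km): east 51.8 sin 318° = -34.66, north 51.8 cos 318° = 38.49
Leg 3 (140°, 48.1 km): east 48.1 sin 140° = 30.92, north 48.1 cos 140° = -36.85
Summing: -63.21 km east, 28.13 km north → (-63.21, 28.13).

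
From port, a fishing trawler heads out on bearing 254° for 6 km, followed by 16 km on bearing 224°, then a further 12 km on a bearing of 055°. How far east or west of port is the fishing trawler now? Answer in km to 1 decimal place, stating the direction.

7.1 km west

Leg 1 (254°, 6 km): east 6 sin 254° = -5.77, north 6 cos 254° = -1.65
Leg 2 (224°, 16 km): east 16 sin 224° = -11.11, north 16 cos 224° = -11.51
Leg 3 (055°, 12 km): east 12 sin 55° = 9.83, north 12 cos 55° = 6.88
Net east component: -7.05 km.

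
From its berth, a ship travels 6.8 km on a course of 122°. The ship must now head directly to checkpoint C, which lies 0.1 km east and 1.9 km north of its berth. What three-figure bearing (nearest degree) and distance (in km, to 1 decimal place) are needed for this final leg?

314°, 7.9 km

Leg 1 (122°, 6.8 km): east 6.8 sin 122° = 5.77, north 6.8 cos 122° = -3.60
Current position: (5.77, -3.60). Target: (0.1, 1.9). Remaining: Δeast = -5.67, Δnorth = 5.50.
Bearing = atan2(-5.67, 5.50) mod 360° = 314.16°; distance = √((-5.67)² + (5.50)²) = 7.899 km.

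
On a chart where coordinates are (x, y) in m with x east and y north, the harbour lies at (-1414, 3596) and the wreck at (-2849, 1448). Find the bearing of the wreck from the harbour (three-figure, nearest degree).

214°

Δeast = -2849 − -1414 = -1435.00; Δnorth = 1448 − 3596 = -2148.00.
Bearing = atan2(Δeast, Δnorth) mod 360° = 213.75° ≈ 214°.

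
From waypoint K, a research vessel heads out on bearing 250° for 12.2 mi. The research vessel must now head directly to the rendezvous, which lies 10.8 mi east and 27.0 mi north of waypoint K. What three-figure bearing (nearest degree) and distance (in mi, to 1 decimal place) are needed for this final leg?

Leg 1 (250°, 12.2 mi): east 12.2 sin 250° = -11.46, north 12.2 cos 250° = -4.17
Current position: (-11.46, -4.17). Target: (10.8, 27.0). Remaining: Δeast = 22.26, Δnorth = 31.17.
Bearing = atan2(22.26, 31.17) mod 360° = 35.54°; distance = √((22.26)² + (31.17)²) = 38.307 mi.

036°, 38.3 mi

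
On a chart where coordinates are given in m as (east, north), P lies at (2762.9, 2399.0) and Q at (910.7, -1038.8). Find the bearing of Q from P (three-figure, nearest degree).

Δeast = 910.7 − 2762.9 = -1852.20; Δnorth = -1038.8 − 2399.0 = -3437.80.
Bearing = atan2(Δeast, Δnorth) mod 360° = 208.31° ≈ 208°.

208°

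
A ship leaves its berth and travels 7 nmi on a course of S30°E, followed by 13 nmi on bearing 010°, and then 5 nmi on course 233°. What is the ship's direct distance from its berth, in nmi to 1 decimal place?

Leg 1 (S30°E, 7 nmi): east 7 sin 150° = 3.50, north 7 cos 150° = -6.06
Leg 2 (010°, 13 nmi): east 13 sin 10° = 2.26, north 13 cos 10° = 12.80
Leg 3 (233°, 5 nmi): east 5 sin 233° = -3.99, north 5 cos 233° = -3.01
Net: 1.76 east, 3.73 north. Distance = √((1.76)² + (3.73)²) = 4.127 nmi.

4.1 nmi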